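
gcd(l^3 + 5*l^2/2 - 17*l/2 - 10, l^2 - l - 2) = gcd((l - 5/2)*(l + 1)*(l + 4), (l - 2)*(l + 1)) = l + 1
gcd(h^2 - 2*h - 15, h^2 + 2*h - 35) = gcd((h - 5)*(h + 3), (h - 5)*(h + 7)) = h - 5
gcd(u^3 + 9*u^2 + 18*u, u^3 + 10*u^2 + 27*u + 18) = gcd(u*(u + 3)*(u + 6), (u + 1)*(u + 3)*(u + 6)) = u^2 + 9*u + 18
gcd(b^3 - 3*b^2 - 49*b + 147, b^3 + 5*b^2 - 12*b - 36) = b - 3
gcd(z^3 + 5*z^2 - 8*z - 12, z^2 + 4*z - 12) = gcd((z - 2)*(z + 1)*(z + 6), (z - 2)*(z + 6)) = z^2 + 4*z - 12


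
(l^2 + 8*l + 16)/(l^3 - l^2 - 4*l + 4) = (l^2 + 8*l + 16)/(l^3 - l^2 - 4*l + 4)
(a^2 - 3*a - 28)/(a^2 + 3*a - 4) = (a - 7)/(a - 1)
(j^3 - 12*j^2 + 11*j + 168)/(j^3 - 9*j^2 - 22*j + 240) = (j^2 - 4*j - 21)/(j^2 - j - 30)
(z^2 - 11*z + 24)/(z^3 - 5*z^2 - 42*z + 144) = 1/(z + 6)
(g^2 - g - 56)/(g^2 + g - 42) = (g - 8)/(g - 6)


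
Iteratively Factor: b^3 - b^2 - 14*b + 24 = (b + 4)*(b^2 - 5*b + 6) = (b - 3)*(b + 4)*(b - 2)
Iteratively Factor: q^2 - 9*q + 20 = (q - 4)*(q - 5)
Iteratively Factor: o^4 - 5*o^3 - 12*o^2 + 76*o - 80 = (o - 5)*(o^3 - 12*o + 16) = (o - 5)*(o - 2)*(o^2 + 2*o - 8) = (o - 5)*(o - 2)^2*(o + 4)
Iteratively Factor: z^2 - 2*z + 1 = (z - 1)*(z - 1)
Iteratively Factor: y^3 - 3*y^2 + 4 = (y - 2)*(y^2 - y - 2) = (y - 2)^2*(y + 1)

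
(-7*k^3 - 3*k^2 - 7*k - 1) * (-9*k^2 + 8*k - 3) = 63*k^5 - 29*k^4 + 60*k^3 - 38*k^2 + 13*k + 3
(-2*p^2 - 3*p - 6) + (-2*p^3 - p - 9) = -2*p^3 - 2*p^2 - 4*p - 15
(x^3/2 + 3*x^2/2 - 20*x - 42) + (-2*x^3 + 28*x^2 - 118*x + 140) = -3*x^3/2 + 59*x^2/2 - 138*x + 98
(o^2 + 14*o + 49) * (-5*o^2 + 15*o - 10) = -5*o^4 - 55*o^3 - 45*o^2 + 595*o - 490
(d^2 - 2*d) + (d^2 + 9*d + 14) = 2*d^2 + 7*d + 14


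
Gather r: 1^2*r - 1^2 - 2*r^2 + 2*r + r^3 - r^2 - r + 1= r^3 - 3*r^2 + 2*r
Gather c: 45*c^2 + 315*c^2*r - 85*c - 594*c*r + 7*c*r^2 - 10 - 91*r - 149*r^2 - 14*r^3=c^2*(315*r + 45) + c*(7*r^2 - 594*r - 85) - 14*r^3 - 149*r^2 - 91*r - 10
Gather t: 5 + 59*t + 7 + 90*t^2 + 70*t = 90*t^2 + 129*t + 12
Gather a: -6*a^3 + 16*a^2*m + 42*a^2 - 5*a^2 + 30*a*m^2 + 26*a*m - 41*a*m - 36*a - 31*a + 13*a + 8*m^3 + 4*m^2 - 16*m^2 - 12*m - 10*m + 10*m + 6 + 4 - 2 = -6*a^3 + a^2*(16*m + 37) + a*(30*m^2 - 15*m - 54) + 8*m^3 - 12*m^2 - 12*m + 8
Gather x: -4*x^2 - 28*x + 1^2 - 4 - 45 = -4*x^2 - 28*x - 48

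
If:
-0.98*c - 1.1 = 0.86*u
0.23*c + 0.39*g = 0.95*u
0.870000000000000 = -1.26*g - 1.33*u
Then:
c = -0.83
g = -0.33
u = -0.34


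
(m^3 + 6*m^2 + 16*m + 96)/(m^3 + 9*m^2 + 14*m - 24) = (m^2 + 16)/(m^2 + 3*m - 4)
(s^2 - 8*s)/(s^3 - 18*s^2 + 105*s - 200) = s/(s^2 - 10*s + 25)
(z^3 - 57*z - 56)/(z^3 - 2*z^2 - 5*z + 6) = (z^3 - 57*z - 56)/(z^3 - 2*z^2 - 5*z + 6)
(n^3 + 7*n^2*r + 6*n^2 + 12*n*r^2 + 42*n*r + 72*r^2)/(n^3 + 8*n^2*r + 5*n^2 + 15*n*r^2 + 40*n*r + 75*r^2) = (n^2 + 4*n*r + 6*n + 24*r)/(n^2 + 5*n*r + 5*n + 25*r)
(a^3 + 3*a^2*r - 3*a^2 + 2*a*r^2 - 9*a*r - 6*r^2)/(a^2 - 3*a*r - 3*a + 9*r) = (-a^2 - 3*a*r - 2*r^2)/(-a + 3*r)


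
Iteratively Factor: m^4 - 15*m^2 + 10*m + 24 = (m - 2)*(m^3 + 2*m^2 - 11*m - 12) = (m - 3)*(m - 2)*(m^2 + 5*m + 4) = (m - 3)*(m - 2)*(m + 1)*(m + 4)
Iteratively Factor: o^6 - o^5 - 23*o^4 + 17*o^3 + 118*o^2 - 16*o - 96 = (o + 4)*(o^5 - 5*o^4 - 3*o^3 + 29*o^2 + 2*o - 24) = (o - 4)*(o + 4)*(o^4 - o^3 - 7*o^2 + o + 6) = (o - 4)*(o + 2)*(o + 4)*(o^3 - 3*o^2 - o + 3) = (o - 4)*(o - 3)*(o + 2)*(o + 4)*(o^2 - 1) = (o - 4)*(o - 3)*(o + 1)*(o + 2)*(o + 4)*(o - 1)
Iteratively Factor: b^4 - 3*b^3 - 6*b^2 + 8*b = (b - 1)*(b^3 - 2*b^2 - 8*b) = (b - 4)*(b - 1)*(b^2 + 2*b) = (b - 4)*(b - 1)*(b + 2)*(b)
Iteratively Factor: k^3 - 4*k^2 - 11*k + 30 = (k - 5)*(k^2 + k - 6) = (k - 5)*(k + 3)*(k - 2)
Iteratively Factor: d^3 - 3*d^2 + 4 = (d + 1)*(d^2 - 4*d + 4) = (d - 2)*(d + 1)*(d - 2)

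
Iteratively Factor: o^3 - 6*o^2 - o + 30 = (o - 5)*(o^2 - o - 6) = (o - 5)*(o - 3)*(o + 2)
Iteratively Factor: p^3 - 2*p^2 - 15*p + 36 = (p - 3)*(p^2 + p - 12) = (p - 3)^2*(p + 4)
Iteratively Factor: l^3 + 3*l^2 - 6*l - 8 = (l - 2)*(l^2 + 5*l + 4) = (l - 2)*(l + 1)*(l + 4)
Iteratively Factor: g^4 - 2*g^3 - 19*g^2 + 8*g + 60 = (g + 3)*(g^3 - 5*g^2 - 4*g + 20) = (g - 2)*(g + 3)*(g^2 - 3*g - 10) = (g - 5)*(g - 2)*(g + 3)*(g + 2)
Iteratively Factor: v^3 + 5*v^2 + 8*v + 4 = (v + 2)*(v^2 + 3*v + 2) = (v + 1)*(v + 2)*(v + 2)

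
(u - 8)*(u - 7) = u^2 - 15*u + 56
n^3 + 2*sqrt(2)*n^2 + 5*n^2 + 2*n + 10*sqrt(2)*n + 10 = (n + 5)*(n + sqrt(2))^2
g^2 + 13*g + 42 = (g + 6)*(g + 7)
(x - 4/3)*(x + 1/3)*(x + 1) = x^3 - 13*x/9 - 4/9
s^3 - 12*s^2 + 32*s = s*(s - 8)*(s - 4)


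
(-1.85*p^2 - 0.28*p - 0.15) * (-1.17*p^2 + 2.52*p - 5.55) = 2.1645*p^4 - 4.3344*p^3 + 9.7374*p^2 + 1.176*p + 0.8325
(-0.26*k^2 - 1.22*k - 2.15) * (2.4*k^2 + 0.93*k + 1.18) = -0.624*k^4 - 3.1698*k^3 - 6.6014*k^2 - 3.4391*k - 2.537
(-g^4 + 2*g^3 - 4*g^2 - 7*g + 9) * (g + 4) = -g^5 - 2*g^4 + 4*g^3 - 23*g^2 - 19*g + 36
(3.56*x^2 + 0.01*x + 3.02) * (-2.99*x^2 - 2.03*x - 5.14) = -10.6444*x^4 - 7.2567*x^3 - 27.3485*x^2 - 6.182*x - 15.5228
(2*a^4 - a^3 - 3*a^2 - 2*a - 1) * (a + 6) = 2*a^5 + 11*a^4 - 9*a^3 - 20*a^2 - 13*a - 6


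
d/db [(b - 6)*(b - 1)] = 2*b - 7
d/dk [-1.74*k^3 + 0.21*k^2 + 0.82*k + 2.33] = -5.22*k^2 + 0.42*k + 0.82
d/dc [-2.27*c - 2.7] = -2.27000000000000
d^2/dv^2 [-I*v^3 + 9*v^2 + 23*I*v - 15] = -6*I*v + 18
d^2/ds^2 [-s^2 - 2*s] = -2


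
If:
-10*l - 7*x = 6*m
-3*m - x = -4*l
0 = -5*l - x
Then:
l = 0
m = 0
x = 0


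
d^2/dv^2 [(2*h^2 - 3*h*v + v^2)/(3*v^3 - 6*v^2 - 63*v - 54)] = 2*((-(3*h - 2*v)*(-3*v^2 + 4*v + 21) - (3*v - 2)*(2*h^2 - 3*h*v + v^2))*(-v^3 + 2*v^2 + 21*v + 18) - (2*h^2 - 3*h*v + v^2)*(-3*v^2 + 4*v + 21)^2 - (-v^3 + 2*v^2 + 21*v + 18)^2)/(3*(-v^3 + 2*v^2 + 21*v + 18)^3)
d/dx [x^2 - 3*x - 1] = 2*x - 3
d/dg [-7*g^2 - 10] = -14*g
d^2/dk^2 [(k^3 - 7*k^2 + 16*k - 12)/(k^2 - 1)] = 2*(17*k^3 - 57*k^2 + 51*k - 19)/(k^6 - 3*k^4 + 3*k^2 - 1)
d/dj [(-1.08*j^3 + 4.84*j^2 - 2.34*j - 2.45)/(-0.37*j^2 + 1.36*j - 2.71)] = (0.3996*j^4 - 2.9376*j^3 + 14.497*j^2 - 28.0458*j + 9.6734)/(0.1369*j^4 - 1.0064*j^3 + 3.855*j^2 - 7.3712*j + 7.3441)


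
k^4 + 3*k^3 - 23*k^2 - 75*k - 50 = (k - 5)*(k + 1)*(k + 2)*(k + 5)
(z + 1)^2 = z^2 + 2*z + 1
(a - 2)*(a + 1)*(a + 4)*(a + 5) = a^4 + 8*a^3 + 9*a^2 - 38*a - 40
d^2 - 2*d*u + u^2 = (-d + u)^2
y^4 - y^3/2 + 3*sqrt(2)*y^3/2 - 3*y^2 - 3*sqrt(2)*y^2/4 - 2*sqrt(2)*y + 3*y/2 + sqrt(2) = (y - 1/2)*(y - sqrt(2))*(y + sqrt(2)/2)*(y + 2*sqrt(2))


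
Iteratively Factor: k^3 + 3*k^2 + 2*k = (k + 2)*(k^2 + k) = (k + 1)*(k + 2)*(k)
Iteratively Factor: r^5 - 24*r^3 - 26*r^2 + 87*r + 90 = (r + 1)*(r^4 - r^3 - 23*r^2 - 3*r + 90) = (r + 1)*(r + 3)*(r^3 - 4*r^2 - 11*r + 30) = (r - 5)*(r + 1)*(r + 3)*(r^2 + r - 6) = (r - 5)*(r - 2)*(r + 1)*(r + 3)*(r + 3)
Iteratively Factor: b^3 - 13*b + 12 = (b - 1)*(b^2 + b - 12) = (b - 1)*(b + 4)*(b - 3)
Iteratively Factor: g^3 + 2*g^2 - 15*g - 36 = (g + 3)*(g^2 - g - 12) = (g + 3)^2*(g - 4)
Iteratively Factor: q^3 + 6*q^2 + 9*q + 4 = (q + 4)*(q^2 + 2*q + 1) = (q + 1)*(q + 4)*(q + 1)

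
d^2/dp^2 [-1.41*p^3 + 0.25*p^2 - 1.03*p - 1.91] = 0.5 - 8.46*p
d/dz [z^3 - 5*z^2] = z*(3*z - 10)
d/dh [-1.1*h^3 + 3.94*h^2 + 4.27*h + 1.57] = -3.3*h^2 + 7.88*h + 4.27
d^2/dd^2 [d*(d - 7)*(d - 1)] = 6*d - 16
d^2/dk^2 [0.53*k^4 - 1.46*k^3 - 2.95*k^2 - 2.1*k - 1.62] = 6.36*k^2 - 8.76*k - 5.9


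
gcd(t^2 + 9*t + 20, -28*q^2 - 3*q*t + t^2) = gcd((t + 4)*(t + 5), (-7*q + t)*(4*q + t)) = 1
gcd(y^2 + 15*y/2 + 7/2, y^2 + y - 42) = y + 7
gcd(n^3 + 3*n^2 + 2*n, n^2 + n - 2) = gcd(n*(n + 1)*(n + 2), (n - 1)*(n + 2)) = n + 2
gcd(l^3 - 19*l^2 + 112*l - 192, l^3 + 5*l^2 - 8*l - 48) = l - 3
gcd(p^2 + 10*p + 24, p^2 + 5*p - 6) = p + 6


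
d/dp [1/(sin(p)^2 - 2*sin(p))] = 2*(1 - sin(p))*cos(p)/((sin(p) - 2)^2*sin(p)^2)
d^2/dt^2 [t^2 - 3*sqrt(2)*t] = 2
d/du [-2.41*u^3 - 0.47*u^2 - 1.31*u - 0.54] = -7.23*u^2 - 0.94*u - 1.31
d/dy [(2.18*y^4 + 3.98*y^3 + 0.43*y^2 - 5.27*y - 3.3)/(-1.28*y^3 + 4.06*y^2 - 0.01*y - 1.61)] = (-2.7904*y^6 + 17.7016*y^5 + 16.6438*y^4 - 27.61*y^3 - 10.5035*y^2 + 25.4114*y + 8.4517)/(1.6384*y^6 - 10.3936*y^5 + 16.5092*y^4 + 4.0404*y^3 - 13.0731*y^2 + 0.0322*y + 2.5921)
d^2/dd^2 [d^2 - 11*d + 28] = 2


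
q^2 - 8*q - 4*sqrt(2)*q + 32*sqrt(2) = (q - 8)*(q - 4*sqrt(2))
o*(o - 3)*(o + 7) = o^3 + 4*o^2 - 21*o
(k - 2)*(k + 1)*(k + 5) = k^3 + 4*k^2 - 7*k - 10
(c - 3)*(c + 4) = c^2 + c - 12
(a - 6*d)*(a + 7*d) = a^2 + a*d - 42*d^2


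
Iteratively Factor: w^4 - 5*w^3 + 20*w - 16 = (w - 4)*(w^3 - w^2 - 4*w + 4) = (w - 4)*(w + 2)*(w^2 - 3*w + 2) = (w - 4)*(w - 2)*(w + 2)*(w - 1)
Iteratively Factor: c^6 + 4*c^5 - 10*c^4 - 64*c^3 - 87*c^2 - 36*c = (c + 3)*(c^5 + c^4 - 13*c^3 - 25*c^2 - 12*c) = (c + 3)^2*(c^4 - 2*c^3 - 7*c^2 - 4*c) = c*(c + 3)^2*(c^3 - 2*c^2 - 7*c - 4) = c*(c - 4)*(c + 3)^2*(c^2 + 2*c + 1) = c*(c - 4)*(c + 1)*(c + 3)^2*(c + 1)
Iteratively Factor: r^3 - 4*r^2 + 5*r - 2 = (r - 2)*(r^2 - 2*r + 1) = (r - 2)*(r - 1)*(r - 1)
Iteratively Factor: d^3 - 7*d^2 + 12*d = (d - 4)*(d^2 - 3*d) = d*(d - 4)*(d - 3)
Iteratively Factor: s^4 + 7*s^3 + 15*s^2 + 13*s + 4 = (s + 4)*(s^3 + 3*s^2 + 3*s + 1) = (s + 1)*(s + 4)*(s^2 + 2*s + 1) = (s + 1)^2*(s + 4)*(s + 1)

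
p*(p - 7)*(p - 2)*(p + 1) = p^4 - 8*p^3 + 5*p^2 + 14*p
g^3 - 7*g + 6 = (g - 2)*(g - 1)*(g + 3)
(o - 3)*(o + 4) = o^2 + o - 12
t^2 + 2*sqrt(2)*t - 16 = (t - 2*sqrt(2))*(t + 4*sqrt(2))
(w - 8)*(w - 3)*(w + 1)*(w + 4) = w^4 - 6*w^3 - 27*w^2 + 76*w + 96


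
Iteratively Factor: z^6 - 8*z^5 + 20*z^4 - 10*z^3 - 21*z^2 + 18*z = (z - 3)*(z^5 - 5*z^4 + 5*z^3 + 5*z^2 - 6*z) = (z - 3)*(z - 1)*(z^4 - 4*z^3 + z^2 + 6*z) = z*(z - 3)*(z - 1)*(z^3 - 4*z^2 + z + 6) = z*(z - 3)^2*(z - 1)*(z^2 - z - 2) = z*(z - 3)^2*(z - 2)*(z - 1)*(z + 1)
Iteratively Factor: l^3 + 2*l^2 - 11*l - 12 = (l + 1)*(l^2 + l - 12) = (l + 1)*(l + 4)*(l - 3)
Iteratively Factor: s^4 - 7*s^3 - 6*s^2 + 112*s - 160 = (s - 4)*(s^3 - 3*s^2 - 18*s + 40) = (s - 4)*(s + 4)*(s^2 - 7*s + 10) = (s - 5)*(s - 4)*(s + 4)*(s - 2)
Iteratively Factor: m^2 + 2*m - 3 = (m - 1)*(m + 3)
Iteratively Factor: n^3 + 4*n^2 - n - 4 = (n + 4)*(n^2 - 1) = (n + 1)*(n + 4)*(n - 1)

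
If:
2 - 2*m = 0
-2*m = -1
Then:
No Solution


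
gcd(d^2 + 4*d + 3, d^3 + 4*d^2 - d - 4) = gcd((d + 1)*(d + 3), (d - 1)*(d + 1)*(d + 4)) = d + 1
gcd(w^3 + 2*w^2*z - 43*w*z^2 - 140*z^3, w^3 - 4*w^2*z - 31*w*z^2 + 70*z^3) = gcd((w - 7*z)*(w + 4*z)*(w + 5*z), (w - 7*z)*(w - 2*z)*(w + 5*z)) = -w^2 + 2*w*z + 35*z^2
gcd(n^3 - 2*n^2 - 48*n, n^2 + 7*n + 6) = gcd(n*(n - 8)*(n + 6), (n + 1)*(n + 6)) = n + 6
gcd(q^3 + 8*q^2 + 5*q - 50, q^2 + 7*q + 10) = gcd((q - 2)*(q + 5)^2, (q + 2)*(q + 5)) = q + 5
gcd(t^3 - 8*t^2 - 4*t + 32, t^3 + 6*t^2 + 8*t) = t + 2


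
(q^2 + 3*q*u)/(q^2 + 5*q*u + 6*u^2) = q/(q + 2*u)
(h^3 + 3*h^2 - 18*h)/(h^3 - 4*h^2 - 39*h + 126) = h/(h - 7)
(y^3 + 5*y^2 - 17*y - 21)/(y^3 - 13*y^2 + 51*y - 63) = (y^2 + 8*y + 7)/(y^2 - 10*y + 21)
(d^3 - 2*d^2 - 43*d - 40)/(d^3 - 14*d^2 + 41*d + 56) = (d + 5)/(d - 7)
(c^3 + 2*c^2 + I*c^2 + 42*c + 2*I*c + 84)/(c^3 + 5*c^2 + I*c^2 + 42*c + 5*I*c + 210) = (c + 2)/(c + 5)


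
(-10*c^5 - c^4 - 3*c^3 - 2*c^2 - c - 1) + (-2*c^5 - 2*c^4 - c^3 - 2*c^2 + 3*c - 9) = -12*c^5 - 3*c^4 - 4*c^3 - 4*c^2 + 2*c - 10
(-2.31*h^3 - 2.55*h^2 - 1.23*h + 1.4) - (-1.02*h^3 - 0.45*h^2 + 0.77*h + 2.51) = -1.29*h^3 - 2.1*h^2 - 2.0*h - 1.11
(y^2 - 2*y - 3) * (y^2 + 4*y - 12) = y^4 + 2*y^3 - 23*y^2 + 12*y + 36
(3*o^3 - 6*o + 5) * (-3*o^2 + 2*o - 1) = -9*o^5 + 6*o^4 + 15*o^3 - 27*o^2 + 16*o - 5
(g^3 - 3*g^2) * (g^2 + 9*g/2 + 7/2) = g^5 + 3*g^4/2 - 10*g^3 - 21*g^2/2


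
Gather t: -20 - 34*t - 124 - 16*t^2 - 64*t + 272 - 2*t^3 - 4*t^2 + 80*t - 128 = -2*t^3 - 20*t^2 - 18*t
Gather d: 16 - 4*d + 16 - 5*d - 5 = 27 - 9*d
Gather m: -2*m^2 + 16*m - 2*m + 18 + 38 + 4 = -2*m^2 + 14*m + 60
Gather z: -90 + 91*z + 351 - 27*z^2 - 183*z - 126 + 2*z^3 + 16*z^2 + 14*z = 2*z^3 - 11*z^2 - 78*z + 135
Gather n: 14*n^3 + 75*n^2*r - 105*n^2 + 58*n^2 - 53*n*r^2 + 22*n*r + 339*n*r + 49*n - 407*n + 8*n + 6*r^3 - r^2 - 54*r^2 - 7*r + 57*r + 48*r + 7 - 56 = 14*n^3 + n^2*(75*r - 47) + n*(-53*r^2 + 361*r - 350) + 6*r^3 - 55*r^2 + 98*r - 49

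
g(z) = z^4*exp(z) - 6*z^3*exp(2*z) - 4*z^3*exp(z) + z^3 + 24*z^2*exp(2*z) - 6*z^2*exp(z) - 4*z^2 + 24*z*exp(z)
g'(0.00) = 24.00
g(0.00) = 0.00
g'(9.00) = -386432158526.97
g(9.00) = -159526376690.46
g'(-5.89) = 152.69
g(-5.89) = -338.46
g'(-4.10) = 82.79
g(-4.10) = -129.99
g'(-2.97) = 46.62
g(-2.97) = -57.51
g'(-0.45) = 7.90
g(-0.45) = -6.11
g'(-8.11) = 263.12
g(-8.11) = -794.74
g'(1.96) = 5943.39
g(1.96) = 2423.32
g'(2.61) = 21221.06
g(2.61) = 10457.12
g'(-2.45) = 32.71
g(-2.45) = -36.98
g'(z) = z^4*exp(z) - 12*z^3*exp(2*z) + 30*z^2*exp(2*z) - 18*z^2*exp(z) + 3*z^2 + 48*z*exp(2*z) + 12*z*exp(z) - 8*z + 24*exp(z)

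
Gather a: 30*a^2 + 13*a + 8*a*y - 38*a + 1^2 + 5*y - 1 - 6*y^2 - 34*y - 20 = 30*a^2 + a*(8*y - 25) - 6*y^2 - 29*y - 20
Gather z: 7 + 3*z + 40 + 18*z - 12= 21*z + 35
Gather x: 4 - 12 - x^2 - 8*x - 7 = -x^2 - 8*x - 15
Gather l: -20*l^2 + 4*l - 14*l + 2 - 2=-20*l^2 - 10*l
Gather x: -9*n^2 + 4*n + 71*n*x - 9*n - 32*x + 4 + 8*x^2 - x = -9*n^2 - 5*n + 8*x^2 + x*(71*n - 33) + 4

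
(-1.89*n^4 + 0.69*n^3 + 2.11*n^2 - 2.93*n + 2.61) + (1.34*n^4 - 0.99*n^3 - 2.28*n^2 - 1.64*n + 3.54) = -0.55*n^4 - 0.3*n^3 - 0.17*n^2 - 4.57*n + 6.15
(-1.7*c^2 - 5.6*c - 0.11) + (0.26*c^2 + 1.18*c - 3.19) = -1.44*c^2 - 4.42*c - 3.3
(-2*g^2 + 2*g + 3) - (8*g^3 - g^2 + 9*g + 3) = -8*g^3 - g^2 - 7*g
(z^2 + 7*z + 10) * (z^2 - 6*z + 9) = z^4 + z^3 - 23*z^2 + 3*z + 90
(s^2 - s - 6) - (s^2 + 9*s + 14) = -10*s - 20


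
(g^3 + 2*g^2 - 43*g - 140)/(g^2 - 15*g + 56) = (g^2 + 9*g + 20)/(g - 8)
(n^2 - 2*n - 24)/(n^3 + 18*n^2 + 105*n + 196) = (n - 6)/(n^2 + 14*n + 49)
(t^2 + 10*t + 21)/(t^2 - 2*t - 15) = (t + 7)/(t - 5)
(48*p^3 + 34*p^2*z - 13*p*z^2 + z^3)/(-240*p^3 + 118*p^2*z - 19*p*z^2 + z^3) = (p + z)/(-5*p + z)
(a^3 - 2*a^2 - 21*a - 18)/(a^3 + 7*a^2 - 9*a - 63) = (a^2 - 5*a - 6)/(a^2 + 4*a - 21)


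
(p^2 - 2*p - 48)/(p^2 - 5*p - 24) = (p + 6)/(p + 3)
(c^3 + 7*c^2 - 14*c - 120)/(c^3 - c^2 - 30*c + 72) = (c + 5)/(c - 3)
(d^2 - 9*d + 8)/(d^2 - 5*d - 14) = (-d^2 + 9*d - 8)/(-d^2 + 5*d + 14)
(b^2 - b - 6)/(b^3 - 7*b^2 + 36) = 1/(b - 6)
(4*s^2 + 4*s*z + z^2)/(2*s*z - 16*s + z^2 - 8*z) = (2*s + z)/(z - 8)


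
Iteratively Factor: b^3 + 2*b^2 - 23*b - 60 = (b + 3)*(b^2 - b - 20) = (b - 5)*(b + 3)*(b + 4)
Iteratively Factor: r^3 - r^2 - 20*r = (r)*(r^2 - r - 20) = r*(r + 4)*(r - 5)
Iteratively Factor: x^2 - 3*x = (x)*(x - 3)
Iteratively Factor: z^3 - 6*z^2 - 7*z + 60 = (z - 5)*(z^2 - z - 12) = (z - 5)*(z - 4)*(z + 3)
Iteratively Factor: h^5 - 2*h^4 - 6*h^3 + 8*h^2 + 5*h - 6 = (h - 1)*(h^4 - h^3 - 7*h^2 + h + 6) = (h - 3)*(h - 1)*(h^3 + 2*h^2 - h - 2) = (h - 3)*(h - 1)*(h + 2)*(h^2 - 1) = (h - 3)*(h - 1)*(h + 1)*(h + 2)*(h - 1)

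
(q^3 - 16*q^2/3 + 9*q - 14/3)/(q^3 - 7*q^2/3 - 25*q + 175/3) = (q^2 - 3*q + 2)/(q^2 - 25)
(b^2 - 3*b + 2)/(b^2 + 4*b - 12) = (b - 1)/(b + 6)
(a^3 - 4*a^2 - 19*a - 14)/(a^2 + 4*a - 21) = (a^3 - 4*a^2 - 19*a - 14)/(a^2 + 4*a - 21)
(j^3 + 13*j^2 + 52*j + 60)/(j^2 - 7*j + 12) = (j^3 + 13*j^2 + 52*j + 60)/(j^2 - 7*j + 12)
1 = 1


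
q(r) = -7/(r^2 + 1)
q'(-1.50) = -1.99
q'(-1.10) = -3.15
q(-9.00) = -0.09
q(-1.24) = -2.76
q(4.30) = -0.36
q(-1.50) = -2.15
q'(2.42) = 0.72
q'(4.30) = 0.16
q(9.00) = -0.09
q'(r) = 14*r/(r^2 + 1)^2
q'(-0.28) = -3.37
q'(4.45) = 0.14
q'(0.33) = 3.76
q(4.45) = -0.34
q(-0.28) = -6.49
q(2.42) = -1.02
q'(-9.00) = -0.02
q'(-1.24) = -2.70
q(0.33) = -6.31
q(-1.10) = -3.17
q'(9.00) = 0.02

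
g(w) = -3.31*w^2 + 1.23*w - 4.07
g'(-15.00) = 100.53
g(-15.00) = -767.27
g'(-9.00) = 60.81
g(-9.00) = -283.25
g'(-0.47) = 4.34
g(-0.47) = -5.38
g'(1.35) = -7.71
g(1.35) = -8.44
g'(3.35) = -20.95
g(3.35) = -37.10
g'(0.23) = -0.29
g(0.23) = -3.96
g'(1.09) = -5.99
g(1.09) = -6.66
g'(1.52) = -8.83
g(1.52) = -9.85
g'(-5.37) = 36.78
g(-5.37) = -106.13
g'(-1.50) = 11.16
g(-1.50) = -13.36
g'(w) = 1.23 - 6.62*w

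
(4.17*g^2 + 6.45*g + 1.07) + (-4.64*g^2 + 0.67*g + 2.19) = -0.47*g^2 + 7.12*g + 3.26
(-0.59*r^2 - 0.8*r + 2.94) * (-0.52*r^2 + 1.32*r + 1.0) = 0.3068*r^4 - 0.3628*r^3 - 3.1748*r^2 + 3.0808*r + 2.94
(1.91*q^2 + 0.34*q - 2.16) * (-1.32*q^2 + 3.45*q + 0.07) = -2.5212*q^4 + 6.1407*q^3 + 4.1579*q^2 - 7.4282*q - 0.1512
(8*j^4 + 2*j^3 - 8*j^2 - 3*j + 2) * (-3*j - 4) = -24*j^5 - 38*j^4 + 16*j^3 + 41*j^2 + 6*j - 8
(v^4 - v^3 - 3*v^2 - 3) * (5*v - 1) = 5*v^5 - 6*v^4 - 14*v^3 + 3*v^2 - 15*v + 3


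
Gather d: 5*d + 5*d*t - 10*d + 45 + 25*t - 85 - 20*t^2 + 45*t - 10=d*(5*t - 5) - 20*t^2 + 70*t - 50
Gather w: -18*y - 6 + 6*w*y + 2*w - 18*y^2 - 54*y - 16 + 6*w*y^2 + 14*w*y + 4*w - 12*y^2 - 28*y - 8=w*(6*y^2 + 20*y + 6) - 30*y^2 - 100*y - 30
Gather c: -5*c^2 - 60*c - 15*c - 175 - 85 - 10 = -5*c^2 - 75*c - 270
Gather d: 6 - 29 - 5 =-28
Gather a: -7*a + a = -6*a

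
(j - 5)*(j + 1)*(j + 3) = j^3 - j^2 - 17*j - 15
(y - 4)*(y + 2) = y^2 - 2*y - 8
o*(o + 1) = o^2 + o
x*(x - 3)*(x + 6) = x^3 + 3*x^2 - 18*x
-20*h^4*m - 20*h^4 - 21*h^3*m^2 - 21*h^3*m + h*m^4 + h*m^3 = (-5*h + m)*(h + m)*(4*h + m)*(h*m + h)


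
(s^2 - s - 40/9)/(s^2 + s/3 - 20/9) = (3*s - 8)/(3*s - 4)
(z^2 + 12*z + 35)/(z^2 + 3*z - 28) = (z + 5)/(z - 4)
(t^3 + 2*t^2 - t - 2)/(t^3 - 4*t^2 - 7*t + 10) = (t + 1)/(t - 5)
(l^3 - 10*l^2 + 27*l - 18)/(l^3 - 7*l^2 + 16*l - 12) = (l^2 - 7*l + 6)/(l^2 - 4*l + 4)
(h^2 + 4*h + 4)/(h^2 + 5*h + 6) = (h + 2)/(h + 3)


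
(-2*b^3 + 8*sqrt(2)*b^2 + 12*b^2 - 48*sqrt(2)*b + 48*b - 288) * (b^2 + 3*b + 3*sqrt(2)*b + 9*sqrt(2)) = -2*b^5 + 2*sqrt(2)*b^4 + 6*b^4 - 6*sqrt(2)*b^3 + 132*b^3 - 288*b^2 + 108*sqrt(2)*b^2 - 1728*b - 432*sqrt(2)*b - 2592*sqrt(2)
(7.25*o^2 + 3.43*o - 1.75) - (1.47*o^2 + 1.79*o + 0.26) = 5.78*o^2 + 1.64*o - 2.01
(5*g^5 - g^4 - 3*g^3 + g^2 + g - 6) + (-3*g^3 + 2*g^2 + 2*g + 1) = 5*g^5 - g^4 - 6*g^3 + 3*g^2 + 3*g - 5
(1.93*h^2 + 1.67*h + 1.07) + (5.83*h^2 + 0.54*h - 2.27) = 7.76*h^2 + 2.21*h - 1.2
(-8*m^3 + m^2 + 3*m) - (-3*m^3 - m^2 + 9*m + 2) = -5*m^3 + 2*m^2 - 6*m - 2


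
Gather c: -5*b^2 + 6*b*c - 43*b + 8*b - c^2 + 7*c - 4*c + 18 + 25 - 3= -5*b^2 - 35*b - c^2 + c*(6*b + 3) + 40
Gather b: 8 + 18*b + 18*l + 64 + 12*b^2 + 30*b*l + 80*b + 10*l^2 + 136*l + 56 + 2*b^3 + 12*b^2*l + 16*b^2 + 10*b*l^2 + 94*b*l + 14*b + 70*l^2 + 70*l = 2*b^3 + b^2*(12*l + 28) + b*(10*l^2 + 124*l + 112) + 80*l^2 + 224*l + 128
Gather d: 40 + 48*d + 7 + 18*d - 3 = 66*d + 44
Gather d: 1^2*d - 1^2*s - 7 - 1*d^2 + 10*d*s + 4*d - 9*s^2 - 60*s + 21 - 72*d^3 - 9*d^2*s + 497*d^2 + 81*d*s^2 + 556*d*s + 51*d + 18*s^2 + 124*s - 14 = -72*d^3 + d^2*(496 - 9*s) + d*(81*s^2 + 566*s + 56) + 9*s^2 + 63*s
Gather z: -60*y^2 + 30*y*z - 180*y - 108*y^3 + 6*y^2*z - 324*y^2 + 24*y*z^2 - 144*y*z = -108*y^3 - 384*y^2 + 24*y*z^2 - 180*y + z*(6*y^2 - 114*y)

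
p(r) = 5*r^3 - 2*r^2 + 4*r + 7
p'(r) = 15*r^2 - 4*r + 4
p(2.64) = 95.62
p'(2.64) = 97.98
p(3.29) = 176.57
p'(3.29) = 153.20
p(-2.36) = -79.30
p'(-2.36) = 96.98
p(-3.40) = -226.24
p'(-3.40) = 191.00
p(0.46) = 8.90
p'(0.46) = 5.33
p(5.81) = 943.34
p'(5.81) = 487.10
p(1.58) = 28.05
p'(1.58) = 35.13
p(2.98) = 133.48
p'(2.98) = 125.29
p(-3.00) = -158.00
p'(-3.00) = 151.00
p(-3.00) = -158.00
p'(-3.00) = 151.00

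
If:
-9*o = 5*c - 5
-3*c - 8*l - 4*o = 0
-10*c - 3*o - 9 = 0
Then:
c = -32/25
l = -23/150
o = 19/15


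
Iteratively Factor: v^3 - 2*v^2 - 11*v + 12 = (v + 3)*(v^2 - 5*v + 4) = (v - 1)*(v + 3)*(v - 4)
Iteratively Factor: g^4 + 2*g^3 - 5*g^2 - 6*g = (g + 3)*(g^3 - g^2 - 2*g) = (g + 1)*(g + 3)*(g^2 - 2*g) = (g - 2)*(g + 1)*(g + 3)*(g)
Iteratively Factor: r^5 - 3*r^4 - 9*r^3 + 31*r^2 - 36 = (r - 3)*(r^4 - 9*r^2 + 4*r + 12) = (r - 3)*(r + 1)*(r^3 - r^2 - 8*r + 12) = (r - 3)*(r + 1)*(r + 3)*(r^2 - 4*r + 4) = (r - 3)*(r - 2)*(r + 1)*(r + 3)*(r - 2)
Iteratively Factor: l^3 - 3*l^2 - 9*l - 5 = (l - 5)*(l^2 + 2*l + 1) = (l - 5)*(l + 1)*(l + 1)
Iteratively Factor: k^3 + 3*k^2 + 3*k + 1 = (k + 1)*(k^2 + 2*k + 1) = (k + 1)^2*(k + 1)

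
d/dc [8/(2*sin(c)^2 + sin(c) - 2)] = -8*(4*sin(c) + 1)*cos(c)/(-sin(c) + cos(2*c) + 1)^2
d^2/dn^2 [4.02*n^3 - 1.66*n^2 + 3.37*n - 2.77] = 24.12*n - 3.32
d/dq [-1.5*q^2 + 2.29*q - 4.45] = 2.29 - 3.0*q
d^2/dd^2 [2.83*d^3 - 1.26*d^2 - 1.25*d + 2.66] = 16.98*d - 2.52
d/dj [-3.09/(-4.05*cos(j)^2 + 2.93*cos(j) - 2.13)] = (25.029*cos(j) - 9.0537)*sin(j)/(4.05*cos(j)^2 - 2.93*cos(j) + 2.13)^2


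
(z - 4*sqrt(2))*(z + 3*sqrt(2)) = z^2 - sqrt(2)*z - 24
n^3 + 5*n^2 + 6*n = n*(n + 2)*(n + 3)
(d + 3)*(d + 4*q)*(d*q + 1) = d^3*q + 4*d^2*q^2 + 3*d^2*q + d^2 + 12*d*q^2 + 4*d*q + 3*d + 12*q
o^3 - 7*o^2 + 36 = (o - 6)*(o - 3)*(o + 2)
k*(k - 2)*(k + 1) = k^3 - k^2 - 2*k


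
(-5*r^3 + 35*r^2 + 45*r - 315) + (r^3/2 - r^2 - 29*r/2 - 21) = -9*r^3/2 + 34*r^2 + 61*r/2 - 336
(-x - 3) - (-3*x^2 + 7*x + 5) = 3*x^2 - 8*x - 8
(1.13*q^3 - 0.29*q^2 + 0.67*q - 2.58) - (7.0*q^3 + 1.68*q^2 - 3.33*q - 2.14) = -5.87*q^3 - 1.97*q^2 + 4.0*q - 0.44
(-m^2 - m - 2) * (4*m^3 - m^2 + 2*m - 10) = -4*m^5 - 3*m^4 - 9*m^3 + 10*m^2 + 6*m + 20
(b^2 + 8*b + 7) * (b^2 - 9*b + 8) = b^4 - b^3 - 57*b^2 + b + 56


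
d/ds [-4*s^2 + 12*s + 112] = 12 - 8*s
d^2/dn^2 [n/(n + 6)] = -12/(n + 6)^3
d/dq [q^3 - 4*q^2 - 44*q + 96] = 3*q^2 - 8*q - 44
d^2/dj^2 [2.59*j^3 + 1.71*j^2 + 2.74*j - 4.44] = 15.54*j + 3.42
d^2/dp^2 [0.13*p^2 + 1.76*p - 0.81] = 0.260000000000000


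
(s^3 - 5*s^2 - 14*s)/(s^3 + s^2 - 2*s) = (s - 7)/(s - 1)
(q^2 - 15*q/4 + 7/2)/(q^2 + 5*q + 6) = (4*q^2 - 15*q + 14)/(4*(q^2 + 5*q + 6))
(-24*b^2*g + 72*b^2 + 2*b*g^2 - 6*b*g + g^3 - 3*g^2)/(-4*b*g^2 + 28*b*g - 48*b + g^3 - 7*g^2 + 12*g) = (6*b + g)/(g - 4)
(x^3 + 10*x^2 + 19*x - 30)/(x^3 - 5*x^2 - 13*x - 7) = (-x^3 - 10*x^2 - 19*x + 30)/(-x^3 + 5*x^2 + 13*x + 7)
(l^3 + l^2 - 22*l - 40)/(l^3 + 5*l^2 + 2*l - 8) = (l - 5)/(l - 1)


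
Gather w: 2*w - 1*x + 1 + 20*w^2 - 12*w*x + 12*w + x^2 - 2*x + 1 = 20*w^2 + w*(14 - 12*x) + x^2 - 3*x + 2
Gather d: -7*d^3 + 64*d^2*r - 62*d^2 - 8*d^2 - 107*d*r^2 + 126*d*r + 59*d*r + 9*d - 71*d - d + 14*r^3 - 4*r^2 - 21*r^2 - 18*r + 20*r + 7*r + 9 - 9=-7*d^3 + d^2*(64*r - 70) + d*(-107*r^2 + 185*r - 63) + 14*r^3 - 25*r^2 + 9*r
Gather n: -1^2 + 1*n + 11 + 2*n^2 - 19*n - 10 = 2*n^2 - 18*n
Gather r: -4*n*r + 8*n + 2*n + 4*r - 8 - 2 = 10*n + r*(4 - 4*n) - 10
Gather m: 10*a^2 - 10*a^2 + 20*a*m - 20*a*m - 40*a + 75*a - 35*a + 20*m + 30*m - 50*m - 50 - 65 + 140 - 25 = 0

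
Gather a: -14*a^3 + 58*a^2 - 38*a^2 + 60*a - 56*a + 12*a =-14*a^3 + 20*a^2 + 16*a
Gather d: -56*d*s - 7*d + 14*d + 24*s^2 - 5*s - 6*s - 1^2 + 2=d*(7 - 56*s) + 24*s^2 - 11*s + 1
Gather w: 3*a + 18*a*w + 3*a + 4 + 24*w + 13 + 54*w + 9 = 6*a + w*(18*a + 78) + 26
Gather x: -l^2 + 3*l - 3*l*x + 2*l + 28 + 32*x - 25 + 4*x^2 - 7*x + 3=-l^2 + 5*l + 4*x^2 + x*(25 - 3*l) + 6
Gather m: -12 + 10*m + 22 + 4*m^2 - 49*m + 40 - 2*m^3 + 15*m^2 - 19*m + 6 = -2*m^3 + 19*m^2 - 58*m + 56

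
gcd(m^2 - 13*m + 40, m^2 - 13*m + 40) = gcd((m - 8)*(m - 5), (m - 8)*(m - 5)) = m^2 - 13*m + 40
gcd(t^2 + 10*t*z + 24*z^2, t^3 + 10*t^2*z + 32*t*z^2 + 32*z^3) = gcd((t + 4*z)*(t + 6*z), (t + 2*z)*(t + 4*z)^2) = t + 4*z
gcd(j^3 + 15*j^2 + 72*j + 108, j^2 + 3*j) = j + 3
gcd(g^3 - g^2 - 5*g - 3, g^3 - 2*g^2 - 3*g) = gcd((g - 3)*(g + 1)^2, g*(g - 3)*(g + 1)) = g^2 - 2*g - 3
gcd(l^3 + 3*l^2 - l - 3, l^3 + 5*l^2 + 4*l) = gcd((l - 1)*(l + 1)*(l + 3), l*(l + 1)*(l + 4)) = l + 1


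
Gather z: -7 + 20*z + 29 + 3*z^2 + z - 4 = 3*z^2 + 21*z + 18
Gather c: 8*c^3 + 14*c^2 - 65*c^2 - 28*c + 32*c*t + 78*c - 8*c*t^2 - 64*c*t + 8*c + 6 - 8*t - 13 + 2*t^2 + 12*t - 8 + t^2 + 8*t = 8*c^3 - 51*c^2 + c*(-8*t^2 - 32*t + 58) + 3*t^2 + 12*t - 15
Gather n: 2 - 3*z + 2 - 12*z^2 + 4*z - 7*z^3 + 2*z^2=-7*z^3 - 10*z^2 + z + 4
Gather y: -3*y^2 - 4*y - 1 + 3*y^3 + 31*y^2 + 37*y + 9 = 3*y^3 + 28*y^2 + 33*y + 8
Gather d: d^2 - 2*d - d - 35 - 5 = d^2 - 3*d - 40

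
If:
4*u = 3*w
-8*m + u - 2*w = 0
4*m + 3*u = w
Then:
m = 0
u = 0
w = 0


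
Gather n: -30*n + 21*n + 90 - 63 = 27 - 9*n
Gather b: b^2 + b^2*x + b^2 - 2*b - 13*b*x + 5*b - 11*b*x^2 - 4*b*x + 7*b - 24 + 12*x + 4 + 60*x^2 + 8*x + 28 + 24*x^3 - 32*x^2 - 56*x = b^2*(x + 2) + b*(-11*x^2 - 17*x + 10) + 24*x^3 + 28*x^2 - 36*x + 8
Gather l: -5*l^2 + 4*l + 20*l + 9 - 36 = -5*l^2 + 24*l - 27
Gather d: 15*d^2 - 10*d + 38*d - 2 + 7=15*d^2 + 28*d + 5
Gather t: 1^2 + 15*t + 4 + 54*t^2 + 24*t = 54*t^2 + 39*t + 5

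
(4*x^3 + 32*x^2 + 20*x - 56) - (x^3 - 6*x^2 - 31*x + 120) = 3*x^3 + 38*x^2 + 51*x - 176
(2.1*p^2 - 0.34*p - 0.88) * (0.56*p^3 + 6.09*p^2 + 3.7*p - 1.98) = 1.176*p^5 + 12.5986*p^4 + 5.2066*p^3 - 10.7752*p^2 - 2.5828*p + 1.7424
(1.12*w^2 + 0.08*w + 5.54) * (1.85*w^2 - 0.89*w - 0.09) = 2.072*w^4 - 0.8488*w^3 + 10.077*w^2 - 4.9378*w - 0.4986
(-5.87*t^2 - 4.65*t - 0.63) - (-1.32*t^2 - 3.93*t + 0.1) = -4.55*t^2 - 0.72*t - 0.73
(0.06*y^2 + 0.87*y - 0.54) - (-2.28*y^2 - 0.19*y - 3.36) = 2.34*y^2 + 1.06*y + 2.82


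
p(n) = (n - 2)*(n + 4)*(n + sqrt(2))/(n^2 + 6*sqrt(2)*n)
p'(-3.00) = -0.15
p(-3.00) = -0.48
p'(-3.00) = -0.15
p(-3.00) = -0.48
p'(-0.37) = 10.14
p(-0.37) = 2.99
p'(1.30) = 1.38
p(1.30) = -0.79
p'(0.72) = 3.11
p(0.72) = -1.95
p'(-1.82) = 0.52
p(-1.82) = -0.28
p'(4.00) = 0.83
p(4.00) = 1.73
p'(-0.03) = 1481.93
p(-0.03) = 43.98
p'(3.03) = 0.85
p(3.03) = 0.92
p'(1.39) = 1.29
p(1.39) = -0.67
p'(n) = (-2*n - 6*sqrt(2))*(n - 2)*(n + 4)*(n + sqrt(2))/(n^2 + 6*sqrt(2)*n)^2 + (n - 2)*(n + 4)/(n^2 + 6*sqrt(2)*n) + (n - 2)*(n + sqrt(2))/(n^2 + 6*sqrt(2)*n) + (n + 4)*(n + sqrt(2))/(n^2 + 6*sqrt(2)*n)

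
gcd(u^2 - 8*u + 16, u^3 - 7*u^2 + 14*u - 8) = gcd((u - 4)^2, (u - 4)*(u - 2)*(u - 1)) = u - 4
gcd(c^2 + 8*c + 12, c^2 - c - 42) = c + 6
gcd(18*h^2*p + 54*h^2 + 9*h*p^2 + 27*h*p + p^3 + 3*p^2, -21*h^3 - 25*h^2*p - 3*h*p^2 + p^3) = 3*h + p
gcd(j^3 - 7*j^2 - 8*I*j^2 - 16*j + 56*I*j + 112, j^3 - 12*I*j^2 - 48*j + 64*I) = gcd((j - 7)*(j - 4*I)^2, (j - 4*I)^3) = j^2 - 8*I*j - 16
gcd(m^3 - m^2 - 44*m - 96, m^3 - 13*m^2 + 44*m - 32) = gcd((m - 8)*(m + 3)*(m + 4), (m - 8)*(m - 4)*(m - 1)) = m - 8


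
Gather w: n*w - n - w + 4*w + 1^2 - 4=-n + w*(n + 3) - 3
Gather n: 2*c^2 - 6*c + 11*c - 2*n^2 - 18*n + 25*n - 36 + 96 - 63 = 2*c^2 + 5*c - 2*n^2 + 7*n - 3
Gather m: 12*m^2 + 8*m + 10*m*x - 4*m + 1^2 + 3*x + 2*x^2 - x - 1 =12*m^2 + m*(10*x + 4) + 2*x^2 + 2*x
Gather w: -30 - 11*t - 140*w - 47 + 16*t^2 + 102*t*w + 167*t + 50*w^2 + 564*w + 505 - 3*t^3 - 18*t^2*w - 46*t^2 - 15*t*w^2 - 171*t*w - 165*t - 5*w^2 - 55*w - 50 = -3*t^3 - 30*t^2 - 9*t + w^2*(45 - 15*t) + w*(-18*t^2 - 69*t + 369) + 378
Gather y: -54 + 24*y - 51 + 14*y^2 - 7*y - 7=14*y^2 + 17*y - 112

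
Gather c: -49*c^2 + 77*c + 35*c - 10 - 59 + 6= -49*c^2 + 112*c - 63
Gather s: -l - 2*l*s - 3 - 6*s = -l + s*(-2*l - 6) - 3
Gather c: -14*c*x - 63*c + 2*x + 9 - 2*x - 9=c*(-14*x - 63)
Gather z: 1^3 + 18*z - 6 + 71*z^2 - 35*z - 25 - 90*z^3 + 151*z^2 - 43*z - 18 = -90*z^3 + 222*z^2 - 60*z - 48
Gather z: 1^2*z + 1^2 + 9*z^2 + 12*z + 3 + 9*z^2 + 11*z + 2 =18*z^2 + 24*z + 6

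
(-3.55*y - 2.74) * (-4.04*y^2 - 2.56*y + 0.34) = 14.342*y^3 + 20.1576*y^2 + 5.8074*y - 0.9316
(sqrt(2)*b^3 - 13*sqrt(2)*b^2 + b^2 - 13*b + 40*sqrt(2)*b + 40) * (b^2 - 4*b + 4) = sqrt(2)*b^5 - 17*sqrt(2)*b^4 + b^4 - 17*b^3 + 96*sqrt(2)*b^3 - 212*sqrt(2)*b^2 + 96*b^2 - 212*b + 160*sqrt(2)*b + 160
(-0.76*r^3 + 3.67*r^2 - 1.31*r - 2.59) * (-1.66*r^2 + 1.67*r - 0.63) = 1.2616*r^5 - 7.3614*r^4 + 8.7823*r^3 - 0.200400000000001*r^2 - 3.5*r + 1.6317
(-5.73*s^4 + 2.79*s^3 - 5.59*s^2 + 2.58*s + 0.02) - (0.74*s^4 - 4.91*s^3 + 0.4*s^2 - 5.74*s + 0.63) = -6.47*s^4 + 7.7*s^3 - 5.99*s^2 + 8.32*s - 0.61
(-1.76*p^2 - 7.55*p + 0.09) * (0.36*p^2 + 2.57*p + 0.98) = -0.6336*p^4 - 7.2412*p^3 - 21.0959*p^2 - 7.1677*p + 0.0882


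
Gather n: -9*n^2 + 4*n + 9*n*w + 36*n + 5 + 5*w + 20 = -9*n^2 + n*(9*w + 40) + 5*w + 25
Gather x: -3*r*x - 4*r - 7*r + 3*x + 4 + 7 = -11*r + x*(3 - 3*r) + 11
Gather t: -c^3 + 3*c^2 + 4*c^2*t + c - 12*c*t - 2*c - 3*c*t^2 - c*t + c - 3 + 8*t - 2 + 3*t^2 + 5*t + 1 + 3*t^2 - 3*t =-c^3 + 3*c^2 + t^2*(6 - 3*c) + t*(4*c^2 - 13*c + 10) - 4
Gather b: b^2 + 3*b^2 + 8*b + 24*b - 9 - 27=4*b^2 + 32*b - 36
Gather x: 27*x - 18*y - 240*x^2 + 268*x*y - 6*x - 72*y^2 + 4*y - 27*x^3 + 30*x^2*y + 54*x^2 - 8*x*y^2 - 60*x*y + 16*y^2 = -27*x^3 + x^2*(30*y - 186) + x*(-8*y^2 + 208*y + 21) - 56*y^2 - 14*y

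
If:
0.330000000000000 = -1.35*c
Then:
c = -0.24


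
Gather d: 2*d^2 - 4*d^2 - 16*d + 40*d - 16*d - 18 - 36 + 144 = -2*d^2 + 8*d + 90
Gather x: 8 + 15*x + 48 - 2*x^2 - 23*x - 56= -2*x^2 - 8*x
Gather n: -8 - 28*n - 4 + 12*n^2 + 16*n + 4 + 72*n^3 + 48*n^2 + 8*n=72*n^3 + 60*n^2 - 4*n - 8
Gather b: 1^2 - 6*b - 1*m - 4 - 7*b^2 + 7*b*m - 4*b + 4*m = -7*b^2 + b*(7*m - 10) + 3*m - 3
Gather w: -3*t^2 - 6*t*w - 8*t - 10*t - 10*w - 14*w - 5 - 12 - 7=-3*t^2 - 18*t + w*(-6*t - 24) - 24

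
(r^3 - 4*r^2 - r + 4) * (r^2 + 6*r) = r^5 + 2*r^4 - 25*r^3 - 2*r^2 + 24*r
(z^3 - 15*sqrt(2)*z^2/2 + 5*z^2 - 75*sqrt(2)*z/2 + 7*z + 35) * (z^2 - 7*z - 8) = z^5 - 15*sqrt(2)*z^4/2 - 2*z^4 - 36*z^3 + 15*sqrt(2)*z^3 - 54*z^2 + 645*sqrt(2)*z^2/2 - 301*z + 300*sqrt(2)*z - 280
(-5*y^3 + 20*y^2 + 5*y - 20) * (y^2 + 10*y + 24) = -5*y^5 - 30*y^4 + 85*y^3 + 510*y^2 - 80*y - 480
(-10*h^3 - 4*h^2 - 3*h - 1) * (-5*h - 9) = 50*h^4 + 110*h^3 + 51*h^2 + 32*h + 9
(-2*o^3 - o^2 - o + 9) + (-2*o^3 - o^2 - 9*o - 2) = -4*o^3 - 2*o^2 - 10*o + 7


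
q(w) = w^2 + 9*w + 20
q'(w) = 2*w + 9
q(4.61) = 82.74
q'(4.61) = 18.22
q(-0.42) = 16.40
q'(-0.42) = 8.16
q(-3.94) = 0.06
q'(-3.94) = 1.12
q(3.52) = 64.07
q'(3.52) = 16.04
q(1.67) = 37.82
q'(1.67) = 12.34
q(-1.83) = 6.88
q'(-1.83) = 5.34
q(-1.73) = 7.42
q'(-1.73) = 5.54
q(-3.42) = 0.92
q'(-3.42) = 2.16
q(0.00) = 20.00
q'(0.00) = 9.00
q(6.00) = 110.00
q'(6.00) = 21.00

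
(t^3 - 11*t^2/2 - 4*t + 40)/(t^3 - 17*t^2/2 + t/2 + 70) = (t - 4)/(t - 7)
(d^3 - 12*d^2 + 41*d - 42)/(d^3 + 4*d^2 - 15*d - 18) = (d^2 - 9*d + 14)/(d^2 + 7*d + 6)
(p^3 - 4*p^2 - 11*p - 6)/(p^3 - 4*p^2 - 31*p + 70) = (p^3 - 4*p^2 - 11*p - 6)/(p^3 - 4*p^2 - 31*p + 70)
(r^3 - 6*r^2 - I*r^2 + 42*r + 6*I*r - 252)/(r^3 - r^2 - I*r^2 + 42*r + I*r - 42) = (r - 6)/(r - 1)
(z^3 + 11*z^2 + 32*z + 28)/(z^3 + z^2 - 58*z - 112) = (z + 2)/(z - 8)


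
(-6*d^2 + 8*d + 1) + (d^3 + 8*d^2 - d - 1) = d^3 + 2*d^2 + 7*d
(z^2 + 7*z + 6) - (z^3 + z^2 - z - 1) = -z^3 + 8*z + 7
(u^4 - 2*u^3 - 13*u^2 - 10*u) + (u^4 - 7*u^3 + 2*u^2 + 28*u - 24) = 2*u^4 - 9*u^3 - 11*u^2 + 18*u - 24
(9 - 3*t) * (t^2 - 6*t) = -3*t^3 + 27*t^2 - 54*t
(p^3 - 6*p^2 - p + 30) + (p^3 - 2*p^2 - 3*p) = 2*p^3 - 8*p^2 - 4*p + 30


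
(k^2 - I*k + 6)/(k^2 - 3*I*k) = (k + 2*I)/k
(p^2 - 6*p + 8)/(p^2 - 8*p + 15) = (p^2 - 6*p + 8)/(p^2 - 8*p + 15)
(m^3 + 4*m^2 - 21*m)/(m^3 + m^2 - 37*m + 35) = m*(m - 3)/(m^2 - 6*m + 5)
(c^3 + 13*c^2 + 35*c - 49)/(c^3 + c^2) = (c^3 + 13*c^2 + 35*c - 49)/(c^2*(c + 1))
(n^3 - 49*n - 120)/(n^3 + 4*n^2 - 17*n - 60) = (n - 8)/(n - 4)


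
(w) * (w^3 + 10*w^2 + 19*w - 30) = w^4 + 10*w^3 + 19*w^2 - 30*w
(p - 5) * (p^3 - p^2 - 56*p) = p^4 - 6*p^3 - 51*p^2 + 280*p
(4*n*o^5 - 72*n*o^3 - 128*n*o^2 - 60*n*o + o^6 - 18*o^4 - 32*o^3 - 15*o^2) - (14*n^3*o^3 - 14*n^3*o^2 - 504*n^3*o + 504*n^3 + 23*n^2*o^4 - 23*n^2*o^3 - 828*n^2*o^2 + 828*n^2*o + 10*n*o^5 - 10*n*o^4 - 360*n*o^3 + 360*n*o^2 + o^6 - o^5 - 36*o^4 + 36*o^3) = -14*n^3*o^3 + 14*n^3*o^2 + 504*n^3*o - 504*n^3 - 23*n^2*o^4 + 23*n^2*o^3 + 828*n^2*o^2 - 828*n^2*o - 6*n*o^5 + 10*n*o^4 + 288*n*o^3 - 488*n*o^2 - 60*n*o + o^5 + 18*o^4 - 68*o^3 - 15*o^2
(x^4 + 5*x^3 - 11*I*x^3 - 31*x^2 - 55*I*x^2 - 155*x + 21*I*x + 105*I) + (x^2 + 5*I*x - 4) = x^4 + 5*x^3 - 11*I*x^3 - 30*x^2 - 55*I*x^2 - 155*x + 26*I*x - 4 + 105*I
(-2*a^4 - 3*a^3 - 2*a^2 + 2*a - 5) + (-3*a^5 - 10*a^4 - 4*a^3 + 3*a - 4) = -3*a^5 - 12*a^4 - 7*a^3 - 2*a^2 + 5*a - 9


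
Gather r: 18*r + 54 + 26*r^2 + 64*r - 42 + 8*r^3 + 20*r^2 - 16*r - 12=8*r^3 + 46*r^2 + 66*r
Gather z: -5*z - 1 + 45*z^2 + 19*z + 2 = 45*z^2 + 14*z + 1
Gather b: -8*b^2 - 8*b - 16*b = -8*b^2 - 24*b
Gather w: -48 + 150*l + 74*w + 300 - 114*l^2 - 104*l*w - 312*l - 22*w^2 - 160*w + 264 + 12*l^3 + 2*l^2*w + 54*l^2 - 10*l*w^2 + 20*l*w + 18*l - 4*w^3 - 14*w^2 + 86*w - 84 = 12*l^3 - 60*l^2 - 144*l - 4*w^3 + w^2*(-10*l - 36) + w*(2*l^2 - 84*l) + 432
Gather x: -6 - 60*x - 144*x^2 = -144*x^2 - 60*x - 6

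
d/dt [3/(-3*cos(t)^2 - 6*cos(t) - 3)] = -2*sin(t)/(cos(t) + 1)^3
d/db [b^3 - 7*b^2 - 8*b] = 3*b^2 - 14*b - 8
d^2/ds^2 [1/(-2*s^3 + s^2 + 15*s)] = 2*(s*(6*s - 1)*(-2*s^2 + s + 15) + (-6*s^2 + 2*s + 15)^2)/(s^3*(-2*s^2 + s + 15)^3)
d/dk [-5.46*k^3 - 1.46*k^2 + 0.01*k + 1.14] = -16.38*k^2 - 2.92*k + 0.01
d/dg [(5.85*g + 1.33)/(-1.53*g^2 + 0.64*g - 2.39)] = (8.9505*g^2 + 4.0698*g - 14.8327)/(2.3409*g^4 - 1.9584*g^3 + 7.723*g^2 - 3.0592*g + 5.7121)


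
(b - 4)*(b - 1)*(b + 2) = b^3 - 3*b^2 - 6*b + 8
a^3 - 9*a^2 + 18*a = a*(a - 6)*(a - 3)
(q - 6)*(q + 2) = q^2 - 4*q - 12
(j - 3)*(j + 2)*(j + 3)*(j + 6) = j^4 + 8*j^3 + 3*j^2 - 72*j - 108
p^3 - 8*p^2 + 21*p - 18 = (p - 3)^2*(p - 2)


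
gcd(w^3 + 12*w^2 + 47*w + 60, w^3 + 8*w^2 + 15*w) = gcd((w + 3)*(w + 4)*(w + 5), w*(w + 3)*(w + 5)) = w^2 + 8*w + 15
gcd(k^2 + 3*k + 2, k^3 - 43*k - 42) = k + 1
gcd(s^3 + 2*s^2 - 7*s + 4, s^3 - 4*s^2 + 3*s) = s - 1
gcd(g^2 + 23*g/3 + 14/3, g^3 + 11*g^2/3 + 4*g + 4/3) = g + 2/3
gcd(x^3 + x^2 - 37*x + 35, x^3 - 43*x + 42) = x^2 + 6*x - 7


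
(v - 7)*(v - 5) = v^2 - 12*v + 35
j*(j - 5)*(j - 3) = j^3 - 8*j^2 + 15*j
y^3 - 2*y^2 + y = y*(y - 1)^2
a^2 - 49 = (a - 7)*(a + 7)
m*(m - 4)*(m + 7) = m^3 + 3*m^2 - 28*m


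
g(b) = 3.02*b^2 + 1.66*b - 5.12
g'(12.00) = 74.14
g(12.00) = 449.68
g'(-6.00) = -34.58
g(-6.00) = 93.64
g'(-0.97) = -4.20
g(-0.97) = -3.89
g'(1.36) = 9.87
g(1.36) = 2.72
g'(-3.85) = -21.59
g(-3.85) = 33.25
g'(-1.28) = -6.07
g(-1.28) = -2.30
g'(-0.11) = 1.00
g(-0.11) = -5.27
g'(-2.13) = -11.21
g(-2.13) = 5.05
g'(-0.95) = -4.08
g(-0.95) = -3.97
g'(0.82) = 6.61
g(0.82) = -1.73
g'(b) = 6.04*b + 1.66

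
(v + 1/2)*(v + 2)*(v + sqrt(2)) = v^3 + sqrt(2)*v^2 + 5*v^2/2 + v + 5*sqrt(2)*v/2 + sqrt(2)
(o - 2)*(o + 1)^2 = o^3 - 3*o - 2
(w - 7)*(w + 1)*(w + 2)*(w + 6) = w^4 + 2*w^3 - 43*w^2 - 128*w - 84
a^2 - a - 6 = (a - 3)*(a + 2)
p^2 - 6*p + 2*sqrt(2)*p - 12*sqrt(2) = (p - 6)*(p + 2*sqrt(2))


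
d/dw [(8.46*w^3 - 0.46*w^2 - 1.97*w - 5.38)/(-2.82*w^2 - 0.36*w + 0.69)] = (-23.8572*w^4 - 6.0912*w^3 + 12.1224*w^2 - 30.978*w - 3.2961)/(7.9524*w^4 + 2.0304*w^3 - 3.762*w^2 - 0.4968*w + 0.4761)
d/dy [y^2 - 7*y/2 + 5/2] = 2*y - 7/2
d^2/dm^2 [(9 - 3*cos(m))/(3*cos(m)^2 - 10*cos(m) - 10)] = 6*(-81*(1 - cos(2*m))^2*cos(m) + 78*(1 - cos(2*m))^2 + 2*cos(m) + 1508*cos(2*m) - 504*cos(3*m) + 18*cos(5*m) - 2724)/(20*cos(m) - 3*cos(2*m) + 17)^3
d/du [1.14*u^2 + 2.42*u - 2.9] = 2.28*u + 2.42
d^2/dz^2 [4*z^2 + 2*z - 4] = 8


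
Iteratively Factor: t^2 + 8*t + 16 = (t + 4)*(t + 4)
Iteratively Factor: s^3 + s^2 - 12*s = (s)*(s^2 + s - 12) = s*(s + 4)*(s - 3)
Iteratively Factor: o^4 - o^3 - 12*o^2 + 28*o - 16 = (o - 2)*(o^3 + o^2 - 10*o + 8) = (o - 2)*(o + 4)*(o^2 - 3*o + 2) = (o - 2)^2*(o + 4)*(o - 1)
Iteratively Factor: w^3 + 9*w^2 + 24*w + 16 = (w + 4)*(w^2 + 5*w + 4) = (w + 1)*(w + 4)*(w + 4)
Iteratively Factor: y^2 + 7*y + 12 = (y + 3)*(y + 4)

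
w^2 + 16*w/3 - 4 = (w - 2/3)*(w + 6)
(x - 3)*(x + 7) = x^2 + 4*x - 21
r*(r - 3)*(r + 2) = r^3 - r^2 - 6*r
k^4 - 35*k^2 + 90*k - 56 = (k - 4)*(k - 2)*(k - 1)*(k + 7)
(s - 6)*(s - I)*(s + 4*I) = s^3 - 6*s^2 + 3*I*s^2 + 4*s - 18*I*s - 24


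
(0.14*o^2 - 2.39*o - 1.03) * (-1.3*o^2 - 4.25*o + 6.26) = -0.182*o^4 + 2.512*o^3 + 12.3729*o^2 - 10.5839*o - 6.4478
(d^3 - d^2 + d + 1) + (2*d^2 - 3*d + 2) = d^3 + d^2 - 2*d + 3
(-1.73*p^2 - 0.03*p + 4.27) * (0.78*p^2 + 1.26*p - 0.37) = -1.3494*p^4 - 2.2032*p^3 + 3.9329*p^2 + 5.3913*p - 1.5799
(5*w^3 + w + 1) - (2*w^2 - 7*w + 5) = 5*w^3 - 2*w^2 + 8*w - 4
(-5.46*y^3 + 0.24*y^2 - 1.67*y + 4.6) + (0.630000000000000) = -5.46*y^3 + 0.24*y^2 - 1.67*y + 5.23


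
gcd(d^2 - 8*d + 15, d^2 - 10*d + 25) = d - 5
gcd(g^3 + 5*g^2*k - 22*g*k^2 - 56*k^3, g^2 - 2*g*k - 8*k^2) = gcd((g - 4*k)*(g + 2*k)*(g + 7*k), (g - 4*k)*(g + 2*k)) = g^2 - 2*g*k - 8*k^2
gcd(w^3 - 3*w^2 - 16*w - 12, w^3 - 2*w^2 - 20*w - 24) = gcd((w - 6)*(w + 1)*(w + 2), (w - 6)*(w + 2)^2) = w^2 - 4*w - 12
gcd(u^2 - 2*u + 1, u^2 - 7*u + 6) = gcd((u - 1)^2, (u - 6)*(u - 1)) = u - 1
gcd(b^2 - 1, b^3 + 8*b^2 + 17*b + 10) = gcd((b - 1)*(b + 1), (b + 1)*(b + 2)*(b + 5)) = b + 1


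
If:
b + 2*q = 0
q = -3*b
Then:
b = 0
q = 0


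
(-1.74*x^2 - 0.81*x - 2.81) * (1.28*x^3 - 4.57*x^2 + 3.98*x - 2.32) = -2.2272*x^5 + 6.915*x^4 - 6.8203*x^3 + 13.6547*x^2 - 9.3046*x + 6.5192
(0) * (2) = 0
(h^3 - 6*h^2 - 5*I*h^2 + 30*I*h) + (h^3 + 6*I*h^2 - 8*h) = 2*h^3 - 6*h^2 + I*h^2 - 8*h + 30*I*h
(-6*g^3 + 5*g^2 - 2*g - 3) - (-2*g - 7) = -6*g^3 + 5*g^2 + 4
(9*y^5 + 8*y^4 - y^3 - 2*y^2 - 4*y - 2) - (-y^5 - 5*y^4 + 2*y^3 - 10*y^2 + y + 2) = 10*y^5 + 13*y^4 - 3*y^3 + 8*y^2 - 5*y - 4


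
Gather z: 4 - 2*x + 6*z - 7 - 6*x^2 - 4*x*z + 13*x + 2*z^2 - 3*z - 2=-6*x^2 + 11*x + 2*z^2 + z*(3 - 4*x) - 5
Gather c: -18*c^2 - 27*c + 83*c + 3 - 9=-18*c^2 + 56*c - 6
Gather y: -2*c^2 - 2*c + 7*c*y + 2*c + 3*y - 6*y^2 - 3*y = -2*c^2 + 7*c*y - 6*y^2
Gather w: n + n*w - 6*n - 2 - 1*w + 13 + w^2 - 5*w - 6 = -5*n + w^2 + w*(n - 6) + 5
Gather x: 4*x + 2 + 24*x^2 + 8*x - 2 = 24*x^2 + 12*x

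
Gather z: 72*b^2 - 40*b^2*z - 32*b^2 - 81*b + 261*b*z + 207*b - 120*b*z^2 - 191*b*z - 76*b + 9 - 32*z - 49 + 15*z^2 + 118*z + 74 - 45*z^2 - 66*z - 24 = 40*b^2 + 50*b + z^2*(-120*b - 30) + z*(-40*b^2 + 70*b + 20) + 10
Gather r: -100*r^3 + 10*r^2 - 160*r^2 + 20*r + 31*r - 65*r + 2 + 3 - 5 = -100*r^3 - 150*r^2 - 14*r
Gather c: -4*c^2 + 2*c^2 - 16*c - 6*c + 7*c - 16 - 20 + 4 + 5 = -2*c^2 - 15*c - 27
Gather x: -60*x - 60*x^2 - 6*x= -60*x^2 - 66*x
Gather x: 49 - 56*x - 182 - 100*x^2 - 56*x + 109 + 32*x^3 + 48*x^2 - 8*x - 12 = 32*x^3 - 52*x^2 - 120*x - 36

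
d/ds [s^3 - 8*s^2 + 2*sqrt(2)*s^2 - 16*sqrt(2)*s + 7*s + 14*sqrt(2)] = 3*s^2 - 16*s + 4*sqrt(2)*s - 16*sqrt(2) + 7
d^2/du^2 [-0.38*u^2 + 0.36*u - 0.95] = -0.760000000000000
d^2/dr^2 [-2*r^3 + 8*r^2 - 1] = 16 - 12*r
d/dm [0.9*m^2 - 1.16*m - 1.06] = 1.8*m - 1.16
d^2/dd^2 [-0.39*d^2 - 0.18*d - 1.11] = -0.780000000000000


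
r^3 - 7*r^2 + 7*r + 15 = (r - 5)*(r - 3)*(r + 1)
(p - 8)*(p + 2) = p^2 - 6*p - 16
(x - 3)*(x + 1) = x^2 - 2*x - 3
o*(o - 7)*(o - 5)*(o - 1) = o^4 - 13*o^3 + 47*o^2 - 35*o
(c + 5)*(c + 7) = c^2 + 12*c + 35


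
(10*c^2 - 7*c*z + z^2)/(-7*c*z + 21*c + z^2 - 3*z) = (-10*c^2 + 7*c*z - z^2)/(7*c*z - 21*c - z^2 + 3*z)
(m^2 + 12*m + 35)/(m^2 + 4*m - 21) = (m + 5)/(m - 3)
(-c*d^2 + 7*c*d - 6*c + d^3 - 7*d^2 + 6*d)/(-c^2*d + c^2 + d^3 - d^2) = (d - 6)/(c + d)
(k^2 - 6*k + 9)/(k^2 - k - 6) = (k - 3)/(k + 2)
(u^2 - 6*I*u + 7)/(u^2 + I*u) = (u - 7*I)/u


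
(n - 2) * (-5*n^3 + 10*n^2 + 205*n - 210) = -5*n^4 + 20*n^3 + 185*n^2 - 620*n + 420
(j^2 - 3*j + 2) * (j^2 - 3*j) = j^4 - 6*j^3 + 11*j^2 - 6*j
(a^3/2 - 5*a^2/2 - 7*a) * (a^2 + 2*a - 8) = a^5/2 - 3*a^4/2 - 16*a^3 + 6*a^2 + 56*a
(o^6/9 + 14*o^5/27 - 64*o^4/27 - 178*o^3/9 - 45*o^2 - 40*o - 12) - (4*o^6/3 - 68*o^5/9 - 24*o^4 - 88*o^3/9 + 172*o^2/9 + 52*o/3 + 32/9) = -11*o^6/9 + 218*o^5/27 + 584*o^4/27 - 10*o^3 - 577*o^2/9 - 172*o/3 - 140/9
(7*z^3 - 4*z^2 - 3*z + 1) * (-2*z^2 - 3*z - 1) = -14*z^5 - 13*z^4 + 11*z^3 + 11*z^2 - 1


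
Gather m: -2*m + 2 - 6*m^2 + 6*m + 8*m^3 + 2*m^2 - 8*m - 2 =8*m^3 - 4*m^2 - 4*m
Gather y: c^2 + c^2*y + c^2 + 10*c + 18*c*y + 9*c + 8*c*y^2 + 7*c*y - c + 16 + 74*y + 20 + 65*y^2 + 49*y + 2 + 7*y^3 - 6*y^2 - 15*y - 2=2*c^2 + 18*c + 7*y^3 + y^2*(8*c + 59) + y*(c^2 + 25*c + 108) + 36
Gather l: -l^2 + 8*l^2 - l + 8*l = 7*l^2 + 7*l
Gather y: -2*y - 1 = -2*y - 1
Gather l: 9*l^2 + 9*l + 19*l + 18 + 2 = 9*l^2 + 28*l + 20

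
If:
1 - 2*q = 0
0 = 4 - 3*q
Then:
No Solution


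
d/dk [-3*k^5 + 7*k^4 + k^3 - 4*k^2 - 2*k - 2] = -15*k^4 + 28*k^3 + 3*k^2 - 8*k - 2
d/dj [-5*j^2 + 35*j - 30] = 35 - 10*j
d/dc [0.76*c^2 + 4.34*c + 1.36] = 1.52*c + 4.34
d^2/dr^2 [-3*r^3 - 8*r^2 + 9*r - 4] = -18*r - 16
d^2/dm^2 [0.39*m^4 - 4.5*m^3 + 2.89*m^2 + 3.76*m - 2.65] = 4.68*m^2 - 27.0*m + 5.78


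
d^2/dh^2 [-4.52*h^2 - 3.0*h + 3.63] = -9.04000000000000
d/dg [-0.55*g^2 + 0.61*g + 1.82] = 0.61 - 1.1*g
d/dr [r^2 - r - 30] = 2*r - 1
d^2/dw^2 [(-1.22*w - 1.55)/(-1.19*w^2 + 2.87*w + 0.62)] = ((3.3138 - 8.7108*w)*(-1.19*w^2 + 2.87*w + 0.62) - (1.22*w + 1.55)*(2.38*w - 2.87)*(4.76*w - 5.74))/(-1.19*w^2 + 2.87*w + 0.62)^3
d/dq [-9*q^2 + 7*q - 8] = 7 - 18*q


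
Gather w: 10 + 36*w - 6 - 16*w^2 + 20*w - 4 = -16*w^2 + 56*w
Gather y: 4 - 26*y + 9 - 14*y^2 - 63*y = -14*y^2 - 89*y + 13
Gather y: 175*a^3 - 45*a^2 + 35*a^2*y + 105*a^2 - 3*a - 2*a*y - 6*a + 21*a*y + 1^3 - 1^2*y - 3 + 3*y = 175*a^3 + 60*a^2 - 9*a + y*(35*a^2 + 19*a + 2) - 2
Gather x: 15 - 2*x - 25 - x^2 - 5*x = -x^2 - 7*x - 10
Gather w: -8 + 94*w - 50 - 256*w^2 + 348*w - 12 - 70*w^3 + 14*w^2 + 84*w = -70*w^3 - 242*w^2 + 526*w - 70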